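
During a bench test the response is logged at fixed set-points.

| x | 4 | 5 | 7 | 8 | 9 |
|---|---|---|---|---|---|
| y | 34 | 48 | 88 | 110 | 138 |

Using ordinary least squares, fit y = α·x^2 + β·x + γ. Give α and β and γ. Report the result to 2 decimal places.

α = 1.52, β = 1.08, γ = 5.20

Sums needed: Σx^2·x^2 = 13939, Σx^2·x = 1773, Σx^2 = 235, Σx·x = 235, Σx = 33, Σ1 = 5.
Moment sums: Σx^2·y = 24274, Σx·y = 3114, Σy = 418.
AᵀA·[α, β, γ]ᵀ = Aᵀy becomes [[13939, 1773, 235]; [1773, 235, 33]; [235, 33, 5]]·[α, β, γ]ᵀ = [24274, 3114, 418]ᵀ.
Solving the 3×3 system (Gaussian elimination) gives α = 467/308, β = 333/308, γ = 801/154.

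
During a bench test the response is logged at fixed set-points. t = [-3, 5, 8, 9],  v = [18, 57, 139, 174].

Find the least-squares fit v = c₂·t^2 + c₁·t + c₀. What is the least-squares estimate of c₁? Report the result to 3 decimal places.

c₁ = 0.821

Sums needed: Σt^2·t^2 = 11363, Σt^2·t = 1339, Σt^2 = 179, Σt·t = 179, Σt = 19, Σ1 = 4.
Moment sums: Σt^2·v = 24577, Σt·v = 2909, Σv = 388.
Inverting the 3×3 Gram matrix, [c₂, c₁, c₀]ᵀ = [7949/3912, 16063/19560, 1768/815]ᵀ.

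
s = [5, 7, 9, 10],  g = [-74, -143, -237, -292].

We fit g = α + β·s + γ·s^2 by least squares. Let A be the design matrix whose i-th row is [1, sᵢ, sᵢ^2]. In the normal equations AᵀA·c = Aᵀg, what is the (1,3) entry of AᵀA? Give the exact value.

Row 1 ↔ basis 1, column 3 ↔ basis s^2, so (AᵀA)_{1,3} = Σᵢ s^2 = (1)·(25) + (1)·(49) + (1)·(81) + (1)·(100) = 255.

255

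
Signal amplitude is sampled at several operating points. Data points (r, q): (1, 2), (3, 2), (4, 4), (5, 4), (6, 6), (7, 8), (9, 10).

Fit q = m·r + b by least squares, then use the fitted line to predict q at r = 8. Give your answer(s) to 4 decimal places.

Sums needed: Σr·r = 217, Σr = 35, Σ1 = 7.
Moment sums: Σr·q = 226, Σq = 36.
XᵀX·[m, b]ᵀ = Xᵀq becomes [[217, 35]; [35, 7]]·[m, b]ᵀ = [226, 36]ᵀ.
Δ = 217·7 − 35² = 294.
m = (226·7 − 35·36)/294 = 23/21; b = (217·36 − 35·226)/294 = -1/3.
At r = 8: q̂ = (23/21)·(8) + (-1/3)·(1) = 59/7.

q̂ = 8.4286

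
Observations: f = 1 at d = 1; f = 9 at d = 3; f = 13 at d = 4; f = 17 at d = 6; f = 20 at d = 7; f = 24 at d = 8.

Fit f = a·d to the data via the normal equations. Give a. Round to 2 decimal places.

Normal-equation sums: Σd·d = 175.
Moment sums: Σd·f = 514.
Normal equations: [[175]]·[a]ᵀ = [514]ᵀ.
Hence a = 514 / 175 ≈ 2.93714.

a = 2.94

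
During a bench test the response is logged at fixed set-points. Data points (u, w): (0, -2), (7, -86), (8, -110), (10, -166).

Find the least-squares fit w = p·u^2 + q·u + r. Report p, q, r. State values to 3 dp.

p = -1.462, q = -1.783, r = -1.995

Compute the Gram sums: Σu^2·u^2 = 16497, Σu^2·u = 1855, Σu^2 = 213, Σu·u = 213, Σu = 25, Σ1 = 4.
For Xᵀw: Σu^2·w = -27854, Σu·w = -3142, Σw = -364.
So XᵀX·[p, q, r]ᵀ = Xᵀw: [[16497, 1855, 213]; [1855, 213, 25]; [213, 25, 4]]·[p, q, r]ᵀ = [-27854, -3142, -364]ᵀ.
Inverting the 3×3 Gram matrix, [p, q, r]ᵀ = [-13319/9109, -16241/9109, -18176/9109]ᵀ.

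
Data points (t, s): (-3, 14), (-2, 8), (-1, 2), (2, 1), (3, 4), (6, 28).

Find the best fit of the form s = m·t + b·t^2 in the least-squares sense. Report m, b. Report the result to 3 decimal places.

Forming MᵀM = [[63, 215]; [215, 1491]] and Mᵀs = [122, 1208]ᵀ gives MᵀM·[m, b]ᵀ = Mᵀs.
Determinant 63·1491 − 215² = 47708.
m = (122·1491 − 215·1208)/47708 = -38909/23854; b = (63·1208 − 215·122)/47708 = 24937/23854.

m = -1.631, b = 1.045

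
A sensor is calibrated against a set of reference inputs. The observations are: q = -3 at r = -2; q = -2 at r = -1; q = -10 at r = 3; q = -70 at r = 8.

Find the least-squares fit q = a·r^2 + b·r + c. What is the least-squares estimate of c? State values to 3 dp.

From the data, Σr^2·r^2 = 4194, Σr^2·r = 530, Σr^2 = 78, Σr·r = 78, Σr = 8, Σ1 = 4.
Moment sums: Σr^2·q = -4584, Σr·q = -582, Σq = -85.
So AᵀA·[a, b, c]ᵀ = Aᵀq: [[4194, 530, 78]; [530, 78, 8]; [78, 8, 4]]·[a, b, c]ᵀ = [-4584, -582, -85]ᵀ.
Row-reducing yields a = -5471/5170, b = -123/470, c = -236/2585.

c = -0.091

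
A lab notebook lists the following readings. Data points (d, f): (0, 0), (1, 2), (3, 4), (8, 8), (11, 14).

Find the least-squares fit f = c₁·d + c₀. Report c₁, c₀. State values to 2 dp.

c₁ = 1.16, c₀ = 0.28

Normal-equation sums: Σd·d = 195, Σd = 23, Σ1 = 5.
Moment sums: Σd·f = 232, Σf = 28.
Δ = 195·5 − 23² = 446.
c₁ = (232·5 − 23·28)/446 = 258/223; c₀ = (195·28 − 23·232)/446 = 62/223.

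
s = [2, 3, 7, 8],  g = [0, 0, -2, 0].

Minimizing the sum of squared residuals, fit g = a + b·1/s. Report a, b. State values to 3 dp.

a = -1.276, b = 2.818

MᵀM·[a, b]ᵀ = Mᵀg reads: 4·a + (185/168)·b = -2;  (185/168)·a + (11209/28224)·b = -2/7.
(Σ1 = 4, Σ1/s = 185/168, Σ1/s·1/s = 11209/28224, Σg = -2, Σ1/s·g = -2/7.)
Determinant 4·(11209/28224) − (185/168)² = 1179/3136.
a = ((-2)·(11209/28224) − (185/168)·(-2/7))/(1179/3136) = -13538/10611; b = (4·(-2/7) − (185/168)·(-2))/(1179/3136) = 9968/3537.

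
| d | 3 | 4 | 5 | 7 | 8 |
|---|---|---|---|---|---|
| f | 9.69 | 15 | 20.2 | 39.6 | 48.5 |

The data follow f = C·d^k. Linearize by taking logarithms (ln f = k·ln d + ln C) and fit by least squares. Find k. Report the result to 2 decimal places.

k = 1.67

Linearized form: ln f = k·ln d + ln C. From the 5 transformed points,
Sums: Σln d = 8.1197, Σ(ln d)² = 13.8297, Σln f = 15.5452, Σln d·ln f = 26.3168.
Normal system: [[13.8297, 8.1197]; [8.1197, 5]]·[k, ln C]ᵀ = [26.3168, 15.5452]ᵀ.
Solving (det = 3.2190): k = 1.66562, ln C = 0.40418.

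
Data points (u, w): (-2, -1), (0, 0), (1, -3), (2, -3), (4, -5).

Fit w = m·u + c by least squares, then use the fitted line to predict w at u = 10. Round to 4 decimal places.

ŵ = -9.1500

Forming XᵀX = [[25, 5]; [5, 5]] and Xᵀw = [-27, -12]ᵀ gives XᵀX·[m, c]ᵀ = Xᵀw.
Eliminating c: 5·(row 1) − 5·(row 2) gives 100·m = 5·(-27) − 5·(-12) = -75, so m = -3/4.
Then c = ((-12) − 5·(-3/4))/5 = -33/20.
At u = 10: ŵ = (-3/4)·(10) + (-33/20)·(1) = -183/20.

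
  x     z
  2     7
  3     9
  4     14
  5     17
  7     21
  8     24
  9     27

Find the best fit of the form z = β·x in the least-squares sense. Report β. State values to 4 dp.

β = 3.0806

The normal system AᵀA·[β]ᵀ = Aᵀz is [[248]]·[β]ᵀ = [764]ᵀ.
Hence β = 764 / 248 ≈ 3.08065.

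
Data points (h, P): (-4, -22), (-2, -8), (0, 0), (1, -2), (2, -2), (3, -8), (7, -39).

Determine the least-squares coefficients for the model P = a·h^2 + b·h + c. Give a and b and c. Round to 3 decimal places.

Normal-equation sums: Σh^2·h^2 = 2771, Σh^2·h = 307, Σh^2 = 83, Σh·h = 83, Σh = 7, Σ1 = 7.
And Σh^2·P = -2377, Σh·P = -199, ΣP = -81.
Inverting the 3×3 Gram matrix, [a, b, c]ᵀ = [-35537/37461, 93155/74922, -39125/24974]ᵀ.

a = -0.949, b = 1.243, c = -1.567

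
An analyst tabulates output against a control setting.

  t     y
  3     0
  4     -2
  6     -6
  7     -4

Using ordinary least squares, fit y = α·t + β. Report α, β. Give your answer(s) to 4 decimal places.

α = -1.2000, β = 3.0000

Sums needed: Σt·t = 110, Σt = 20, Σ1 = 4.
For Aᵀy: Σt·y = -72, Σy = -12.
Δ = 110·4 − 20² = 40.
α = ((-72)·4 − 20·(-12))/40 = -6/5; β = (110·(-12) − 20·(-72))/40 = 3.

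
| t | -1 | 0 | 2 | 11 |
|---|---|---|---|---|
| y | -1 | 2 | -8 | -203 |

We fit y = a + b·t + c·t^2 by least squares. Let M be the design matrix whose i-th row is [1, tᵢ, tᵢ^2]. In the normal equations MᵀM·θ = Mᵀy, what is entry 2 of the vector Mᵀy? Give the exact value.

-2248

Entry 2 ↔ basis t, so (Mᵀy)_{2} = Σᵢ (t)·yᵢ = (-1)·(-1) + (0)·(2) + (2)·(-8) + (11)·(-203) = -2248.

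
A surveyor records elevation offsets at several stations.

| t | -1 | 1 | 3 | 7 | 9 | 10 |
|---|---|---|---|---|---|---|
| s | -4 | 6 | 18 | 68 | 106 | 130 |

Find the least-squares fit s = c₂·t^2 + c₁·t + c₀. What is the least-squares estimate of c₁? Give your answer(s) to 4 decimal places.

With design matrix M, MᵀM = [[19045, 2099, 241]; [2099, 241, 29]; [241, 29, 6]] and Mᵀs = [25082, 2794, 324]ᵀ.
Solving the 3×3 system (Gaussian elimination) gives c₂ = 3485/3581, c₁ = 56623/17905, c₀ = -6712/17905.

c₁ = 3.1624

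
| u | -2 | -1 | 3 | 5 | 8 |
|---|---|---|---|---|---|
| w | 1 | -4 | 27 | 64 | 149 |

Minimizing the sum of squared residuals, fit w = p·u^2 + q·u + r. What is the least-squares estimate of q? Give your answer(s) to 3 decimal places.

q = 3.389

From the data, Σu^2·u^2 = 4819, Σu^2·u = 655, Σu^2 = 103, Σu·u = 103, Σu = 13, Σ1 = 5.
Right-hand side: Σu^2·w = 11379, Σu·w = 1595, Σw = 237.
AᵀA·[p, q, r]ᵀ = Aᵀw becomes [[4819, 655, 103]; [655, 103, 13]; [103, 13, 5]]·[p, q, r]ᵀ = [11379, 1595, 237]ᵀ.
Row-reducing yields p = 88234/45903, q = 14143/4173, r = -15436/15301.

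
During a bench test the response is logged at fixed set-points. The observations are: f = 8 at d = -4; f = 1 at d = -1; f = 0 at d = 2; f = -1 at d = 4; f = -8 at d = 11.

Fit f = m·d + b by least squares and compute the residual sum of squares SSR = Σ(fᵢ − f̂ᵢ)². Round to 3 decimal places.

SSR = 9.063

Normal-equation sums: Σd·d = 158, Σd = 12, Σ1 = 5.
Right-hand side: Σd·f = -125, Σf = 0.
det = 158·5 − 12² = 646.
m = ((-125)·5 − 12·0)/646 = -625/646; b = (158·0 − 12·(-125))/646 = 750/323.
Residuals: 584/323, -87/38, -125/323, 177/323, 207/646; SSR = 5855/646.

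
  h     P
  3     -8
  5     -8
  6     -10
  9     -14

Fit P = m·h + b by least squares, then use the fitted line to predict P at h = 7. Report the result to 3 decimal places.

Sums needed: Σh·h = 151, Σh = 23, Σ1 = 4.
Moment sums: Σh·P = -250, ΣP = -40.
det = 151·4 − 23² = 75.
m = ((-250)·4 − 23·(-40))/75 = -16/15; b = (151·(-40) − 23·(-250))/75 = -58/15.
At h = 7: P̂ = (-16/15)·(7) + (-58/15)·(1) = -34/3.

P̂ = -11.333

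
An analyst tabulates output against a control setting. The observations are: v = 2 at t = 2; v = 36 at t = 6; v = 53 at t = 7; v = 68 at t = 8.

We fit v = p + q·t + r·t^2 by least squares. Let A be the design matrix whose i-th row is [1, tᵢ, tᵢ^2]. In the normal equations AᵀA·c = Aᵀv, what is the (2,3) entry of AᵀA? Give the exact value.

1079

Row 2 ↔ basis t, column 3 ↔ basis t^2, so (AᵀA)_{2,3} = Σᵢ (t)·(t^2) = (2)·(4) + (6)·(36) + (7)·(49) + (8)·(64) = 1079.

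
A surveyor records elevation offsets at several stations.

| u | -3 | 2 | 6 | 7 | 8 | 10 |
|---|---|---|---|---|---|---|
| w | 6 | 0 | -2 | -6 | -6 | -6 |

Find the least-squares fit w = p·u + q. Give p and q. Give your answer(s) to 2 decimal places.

p = -0.98, q = 2.58

Sums needed: Σu·u = 262, Σu = 30, Σ1 = 6.
For Mᵀw: Σu·w = -180, Σw = -14.
Δ = 262·6 − 30² = 672.
p = ((-180)·6 − 30·(-14))/672 = -55/56; q = (262·(-14) − 30·(-180))/672 = 433/168.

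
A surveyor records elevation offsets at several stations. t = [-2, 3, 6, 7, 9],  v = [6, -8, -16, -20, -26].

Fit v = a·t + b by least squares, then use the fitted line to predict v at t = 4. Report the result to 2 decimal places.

v̂ = -11.07

From the data, Σt·t = 179, Σt = 23, Σ1 = 5.
For Aᵀv: Σt·v = -506, Σv = -64.
Normal equations: [[179, 23]; [23, 5]]·[a, b]ᵀ = [-506, -64]ᵀ.
Determinant 179·5 − 23² = 366.
a = ((-506)·5 − 23·(-64))/366 = -529/183; b = (179·(-64) − 23·(-506))/366 = 91/183.
At t = 4: v̂ = (-529/183)·(4) + (91/183)·(1) = -675/61.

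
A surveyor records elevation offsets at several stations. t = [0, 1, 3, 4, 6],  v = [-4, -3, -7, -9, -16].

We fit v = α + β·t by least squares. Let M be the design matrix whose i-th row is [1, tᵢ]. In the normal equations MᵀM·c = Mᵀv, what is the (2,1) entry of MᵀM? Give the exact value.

Row 2 ↔ basis t, column 1 ↔ basis 1, so (MᵀM)_{2,1} = Σᵢ t = (0)·(1) + (1)·(1) + (3)·(1) + (4)·(1) + (6)·(1) = 14.

14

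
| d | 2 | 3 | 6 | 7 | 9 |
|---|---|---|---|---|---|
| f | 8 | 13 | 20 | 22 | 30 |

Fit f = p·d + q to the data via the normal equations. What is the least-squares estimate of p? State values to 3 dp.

p = 2.916

Normal-equation sums: Σd·d = 179, Σd = 27, Σ1 = 5.
And Σd·f = 599, Σf = 93.
det = 179·5 − 27² = 166.
p = (599·5 − 27·93)/166 = 242/83; q = (179·93 − 27·599)/166 = 237/83.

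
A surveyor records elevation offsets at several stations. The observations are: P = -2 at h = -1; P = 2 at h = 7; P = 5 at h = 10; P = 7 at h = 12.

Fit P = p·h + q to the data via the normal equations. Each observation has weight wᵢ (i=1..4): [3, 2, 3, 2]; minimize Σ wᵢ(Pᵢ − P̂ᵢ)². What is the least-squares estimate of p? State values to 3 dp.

Setting ∂/∂p … = 0 gives: 689·p + 65·q = 352;  65·p + 10·q = 27.
(Σwᵢ·h·h = 689, Σwᵢ·h = 65, Σwᵢ·1 = 10, Σwᵢ·h·P = 352, Σwᵢ·P = 27.)
det = 689·10 − 65² = 2665.
p = (352·10 − 65·27)/2665 = 353/533; q = (689·27 − 65·352)/2665 = -329/205.

p = 0.662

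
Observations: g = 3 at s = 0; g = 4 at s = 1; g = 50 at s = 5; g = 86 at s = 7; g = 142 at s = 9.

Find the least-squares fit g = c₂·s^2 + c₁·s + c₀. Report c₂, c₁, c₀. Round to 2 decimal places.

With design matrix A, AᵀA = [[9588, 1198, 156]; [1198, 156, 22]; [156, 22, 5]] and Aᵀg = [16970, 2134, 285]ᵀ.
Solving the 3×3 system (Gaussian elimination) gives c₂ = 35012/22171, c₁ = 26999/22171, c₀ = 52577/22171.

c₂ = 1.58, c₁ = 1.22, c₀ = 2.37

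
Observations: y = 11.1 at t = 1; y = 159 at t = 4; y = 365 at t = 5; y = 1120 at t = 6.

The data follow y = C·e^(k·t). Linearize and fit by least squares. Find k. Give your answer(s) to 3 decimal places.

Taking logs, ln y = k·t + ln C, so regress ln y on t.
Sums: Σt = 16.0000, Σ(t)² = 78.0000, Σln y = 20.3968, Σt·ln y = 94.3086.
Normal system: [[78.0000, 16.0000]; [16.0000, 4]]·[k, ln C]ᵀ = [94.3086, 20.3968]ᵀ.
Slope k = (n·Σt·ln y − Σt·Σln y)/(n·Σ(t)² − (Σt)²) = (4·94.3086 − 16.0000·20.3968)/56.0000 = 0.90866; ln C = (Σln y − k·Σt)/n = 1.46457.

k = 0.909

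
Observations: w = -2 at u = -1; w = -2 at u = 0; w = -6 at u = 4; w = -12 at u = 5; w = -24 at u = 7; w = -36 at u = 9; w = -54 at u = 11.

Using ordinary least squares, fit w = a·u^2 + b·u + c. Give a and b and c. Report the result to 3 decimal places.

The normal equations are: 24485·a + 2591·b + 293·c = -11024;  2591·a + 293·b + 35·c = -1168;  293·a + 35·b + 7·c = -136.
(Σu^2·u^2 = 24485, Σu^2·u = 2591, Σu^2 = 293, Σu·u = 293, Σu = 35, Σ1 = 7, Σu^2·w = -11024, Σu·w = -1168, Σw = -136.)
Inverting the 3×3 Gram matrix, [a, b, c]ᵀ = [-17417/38103, 8621/38103, -1394/977]ᵀ.

a = -0.457, b = 0.226, c = -1.427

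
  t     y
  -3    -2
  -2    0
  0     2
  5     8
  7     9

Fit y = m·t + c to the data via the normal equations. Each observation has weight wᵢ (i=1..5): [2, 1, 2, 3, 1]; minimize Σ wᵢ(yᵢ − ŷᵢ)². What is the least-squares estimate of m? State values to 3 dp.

m = 1.157

MᵀWM·[m, c]ᵀ = MᵀWy reads: 146·m + 14·c = 195;  14·m + 9·c = 33.
Δ = 146·9 − 14² = 1118.
m = (195·9 − 14·33)/1118 = 1293/1118; c = (146·33 − 14·195)/1118 = 1044/559.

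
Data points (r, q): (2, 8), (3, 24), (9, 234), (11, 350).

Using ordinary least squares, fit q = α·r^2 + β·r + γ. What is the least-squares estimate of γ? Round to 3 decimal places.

γ = -5.157

Forming AᵀA = [[21299, 2095, 215]; [2095, 215, 25]; [215, 25, 4]] and Aᵀq = [61552, 6044, 616]ᵀ gives AᵀA·[α, β, γ]ᵀ = Aᵀq.
Inverting the 3×3 Gram matrix, [α, β, γ]ᵀ = [505/178, 949/890, -459/89]ᵀ.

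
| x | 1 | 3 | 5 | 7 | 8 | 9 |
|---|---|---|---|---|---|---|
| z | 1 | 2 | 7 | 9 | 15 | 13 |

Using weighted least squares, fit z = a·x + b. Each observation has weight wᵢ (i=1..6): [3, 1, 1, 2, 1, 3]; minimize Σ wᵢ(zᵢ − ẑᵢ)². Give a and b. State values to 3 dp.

The normal system MᵀWM·[a, b]ᵀ = MᵀWz is [[442, 60]; [60, 11]]·[a, b]ᵀ = [641, 84]ᵀ.
det = 442·11 − 60² = 1262.
a = (641·11 − 60·84)/1262 = 2011/1262; b = (442·84 − 60·641)/1262 = -666/631.

a = 1.594, b = -1.055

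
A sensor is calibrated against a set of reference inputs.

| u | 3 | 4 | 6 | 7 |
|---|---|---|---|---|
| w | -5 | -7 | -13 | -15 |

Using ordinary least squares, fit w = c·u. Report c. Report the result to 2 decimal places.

c = -2.05

Compute the Gram sums: Σu·u = 110.
Moment sums: Σu·w = -226.
So MᵀM·[c]ᵀ = Mᵀw: [[110]]·[c]ᵀ = [-226]ᵀ.
c = (-226)/110 = -2.05455.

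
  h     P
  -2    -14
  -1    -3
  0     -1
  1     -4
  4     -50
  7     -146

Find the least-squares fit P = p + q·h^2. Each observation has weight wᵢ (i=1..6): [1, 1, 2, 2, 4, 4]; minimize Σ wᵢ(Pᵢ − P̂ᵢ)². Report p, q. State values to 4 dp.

Entries of AᵀWA: Σwᵢ·1 = 14, Σwᵢ·h^2 = 267, Σwᵢ·h^2·h^2 = 10647.
Moment sums: Σwᵢ·P = -811, Σwᵢ·h^2·P = -31883.
AᵀWA·[p, q]ᵀ = AᵀWP becomes [[14, 267]; [267, 10647]]·[p, q]ᵀ = [-811, -31883]ᵀ.
Determinant 14·10647 − 267² = 77769.
p = ((-811)·10647 − 267·(-31883))/77769 = -40652/25923; q = (14·(-31883) − 267·(-811))/77769 = -229825/77769.

p = -1.5682, q = -2.9552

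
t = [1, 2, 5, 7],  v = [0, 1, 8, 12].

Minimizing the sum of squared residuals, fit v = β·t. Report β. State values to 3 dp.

β = 1.595

Forming XᵀX = [[79]] and Xᵀv = [126]ᵀ gives XᵀX·[β]ᵀ = Xᵀv.
β = 126/79 = 1.59494.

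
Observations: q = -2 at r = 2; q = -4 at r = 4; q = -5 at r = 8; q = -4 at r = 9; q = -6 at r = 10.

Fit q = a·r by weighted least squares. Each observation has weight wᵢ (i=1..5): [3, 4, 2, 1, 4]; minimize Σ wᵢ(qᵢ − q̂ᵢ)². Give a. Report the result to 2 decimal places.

a = -0.63

Entries of AᵀWA: Σwᵢ·r·r = 685.
And Σwᵢ·r·q = -432.
AᵀWA·[a]ᵀ = AᵀWq becomes [[685]]·[a]ᵀ = [-432]ᵀ.
a = (-432)/685 = -0.630657.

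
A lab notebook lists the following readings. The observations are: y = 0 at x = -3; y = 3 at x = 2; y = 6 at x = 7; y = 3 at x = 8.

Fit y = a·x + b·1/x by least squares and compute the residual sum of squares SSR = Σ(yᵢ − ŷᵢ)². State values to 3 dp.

Setting ∂/∂a … = 0 gives: 126·a + 4·b = 72;  4·a + (11209/28224)·b = 153/56.
Eliminating b: (11209/28224)·(row 1) − 4·(row 2) gives (7625/224)·a = (11209/28224)·72 − 4·(153/56) = 6925/392, so a = 1108/2135.
Then b = ((153/56) − 4·(1108/2135))/(11209/28224) = 504/305.
Residuals: 900/427, 485/427, 130/61, -580/427; SSR = 5175/427.

SSR = 12.119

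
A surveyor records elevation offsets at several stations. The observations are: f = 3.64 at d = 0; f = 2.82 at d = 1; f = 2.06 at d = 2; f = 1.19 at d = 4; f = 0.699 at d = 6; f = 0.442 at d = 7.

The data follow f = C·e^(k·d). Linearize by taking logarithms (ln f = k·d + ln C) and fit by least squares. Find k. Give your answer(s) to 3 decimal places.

k = -0.293

Linearized form: ln f = k·d + ln C. From the 6 transformed points,
Sums: Σd = 20.0000, Σ(d)² = 106.0000, Σln f = 2.0508, Σd·ln f = -4.6858.
Normal system: [[106.0000, 20.0000]; [20.0000, 6]]·[k, ln C]ᵀ = [-4.6858, 2.0508]ᵀ.
Slope k = (n·Σd·ln f − Σd·Σln f)/(n·Σ(d)² − (Σd)²) = (6·-4.6858 − 20.0000·2.0508)/236.0000 = -0.29293; ln C = (Σln f − k·Σd)/n = 1.31824.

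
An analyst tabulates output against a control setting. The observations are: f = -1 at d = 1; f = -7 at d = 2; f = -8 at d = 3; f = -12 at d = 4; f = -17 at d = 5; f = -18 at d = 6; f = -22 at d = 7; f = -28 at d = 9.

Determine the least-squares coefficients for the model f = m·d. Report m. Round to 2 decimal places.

m = -3.10

XᵀX·[m]ᵀ = Xᵀf reads: 221·m = -686.
m = (-686)/221 = -3.10407.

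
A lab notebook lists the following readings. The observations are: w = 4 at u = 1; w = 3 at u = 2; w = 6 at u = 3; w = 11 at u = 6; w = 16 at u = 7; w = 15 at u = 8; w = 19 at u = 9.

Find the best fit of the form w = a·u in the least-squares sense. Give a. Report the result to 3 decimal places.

a = 2.037

Compute the Gram sums: Σu·u = 244.
Right-hand side: Σu·w = 497.
So MᵀM·[a]ᵀ = Mᵀw: [[244]]·[a]ᵀ = [497]ᵀ.
Hence a = 497 / 244 ≈ 2.03689.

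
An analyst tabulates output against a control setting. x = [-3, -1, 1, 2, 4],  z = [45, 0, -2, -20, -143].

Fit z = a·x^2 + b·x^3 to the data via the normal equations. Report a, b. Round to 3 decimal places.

Sums needed: Σx^2·x^2 = 355, Σx^2·x^3 = 813, Σx^3·x^3 = 4891.
For Aᵀz: Σx^2·z = -1965, Σx^3·z = -10529.
Normal equations: [[355, 813]; [813, 4891]]·[a, b]ᵀ = [-1965, -10529]ᵀ.
det = 355·4891 − 813² = 1075336.
a = ((-1965)·4891 − 813·(-10529))/1075336 = -525369/537668; b = (355·(-10529) − 813·(-1965))/1075336 = -1070125/537668.

a = -0.977, b = -1.990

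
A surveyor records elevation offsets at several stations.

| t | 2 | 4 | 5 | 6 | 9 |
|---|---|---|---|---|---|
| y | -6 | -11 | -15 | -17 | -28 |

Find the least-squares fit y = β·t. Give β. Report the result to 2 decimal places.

β = -2.99

The normal equations are: 162·β = -485.
(Σt·t = 162, Σt·y = -485.)
β = (-485)/162 = -2.99383.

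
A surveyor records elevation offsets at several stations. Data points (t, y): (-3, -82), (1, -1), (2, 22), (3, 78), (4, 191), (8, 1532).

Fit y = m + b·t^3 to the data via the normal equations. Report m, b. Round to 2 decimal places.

With design matrix A, AᵀA = [[6, 585]; [585, 267763]] and Aᵀy = [1740, 801103]ᵀ.
Δ = 6·267763 − 585² = 1264353.
m = (1740·267763 − 585·801103)/1264353 = -912545/421451; b = (6·801103 − 585·1740)/1264353 = 1262906/421451.

m = -2.17, b = 3.00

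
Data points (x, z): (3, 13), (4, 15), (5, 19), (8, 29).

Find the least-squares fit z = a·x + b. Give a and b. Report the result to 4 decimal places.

From the data, Σx·x = 114, Σx = 20, Σ1 = 4.
And Σx·z = 426, Σz = 76.
So MᵀM·[a, b]ᵀ = Mᵀz: [[114, 20]; [20, 4]]·[a, b]ᵀ = [426, 76]ᵀ.
det = 114·4 − 20² = 56.
a = (426·4 − 20·76)/56 = 23/7; b = (114·76 − 20·426)/56 = 18/7.

a = 3.2857, b = 2.5714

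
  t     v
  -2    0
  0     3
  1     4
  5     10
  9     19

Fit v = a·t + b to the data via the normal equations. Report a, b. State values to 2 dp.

a = 1.70, b = 2.77

Sums needed: Σt·t = 111, Σt = 13, Σ1 = 5.
For Mᵀv: Σt·v = 225, Σv = 36.
Normal equations: [[111, 13]; [13, 5]]·[a, b]ᵀ = [225, 36]ᵀ.
det = 111·5 − 13² = 386.
a = (225·5 − 13·36)/386 = 657/386; b = (111·36 − 13·225)/386 = 1071/386.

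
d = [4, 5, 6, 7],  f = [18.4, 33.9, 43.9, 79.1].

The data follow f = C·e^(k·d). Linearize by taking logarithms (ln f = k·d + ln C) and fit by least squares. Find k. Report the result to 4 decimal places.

k = 0.4634

Let Y = ln f. Fitting Y = k·d + ln C by least squares:
AᵀA = [[126.0000, 22.0000]; [22.0000, 4]], rhs = [82.5530, 14.5884]ᵀ  (here Σd = 22.0000, Σ(d)² = 126.0000, Σln f = 14.5884, Σd·ln f = 82.5530).
Slope k = (n·Σd·ln f − Σd·Σln f)/(n·Σ(d)² − (Σd)²) = (4·82.5530 − 22.0000·14.5884)/20.0000 = 0.46336; ln C = (Σln f − k·Σd)/n = 1.09863.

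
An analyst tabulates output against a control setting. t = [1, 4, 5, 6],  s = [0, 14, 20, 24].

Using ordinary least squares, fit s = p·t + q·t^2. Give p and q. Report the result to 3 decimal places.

The normal equations are: 78·p + 406·q = 300;  406·p + 2178·q = 1588.
Determinant 78·2178 − 406² = 5048.
p = (300·2178 − 406·1588)/5048 = 1084/631; q = (78·1588 − 406·300)/5048 = 258/631.

p = 1.718, q = 0.409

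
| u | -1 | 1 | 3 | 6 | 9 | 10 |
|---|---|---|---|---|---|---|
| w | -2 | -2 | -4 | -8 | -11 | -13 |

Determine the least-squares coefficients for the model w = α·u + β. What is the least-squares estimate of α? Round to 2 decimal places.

From the data, Σu·u = 228, Σu = 28, Σ1 = 6.
And Σu·w = -289, Σw = -40.
So XᵀX·[α, β]ᵀ = Xᵀw: [[228, 28]; [28, 6]]·[α, β]ᵀ = [-289, -40]ᵀ.
Δ = 228·6 − 28² = 584.
α = ((-289)·6 − 28·(-40))/584 = -307/292; β = (228·(-40) − 28·(-289))/584 = -257/146.

α = -1.05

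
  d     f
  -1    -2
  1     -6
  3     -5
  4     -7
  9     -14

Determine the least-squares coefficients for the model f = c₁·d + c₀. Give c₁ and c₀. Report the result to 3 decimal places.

The normal system AᵀA·[c₁, c₀]ᵀ = Aᵀf is [[108, 16]; [16, 5]]·[c₁, c₀]ᵀ = [-173, -34]ᵀ.
Eliminating c₀: 5·(row 1) − 16·(row 2) gives 284·c₁ = 5·(-173) − 16·(-34) = -321, so c₁ = -321/284.
Then c₀ = ((-34) − 16·(-321/284))/5 = -226/71.

c₁ = -1.130, c₀ = -3.183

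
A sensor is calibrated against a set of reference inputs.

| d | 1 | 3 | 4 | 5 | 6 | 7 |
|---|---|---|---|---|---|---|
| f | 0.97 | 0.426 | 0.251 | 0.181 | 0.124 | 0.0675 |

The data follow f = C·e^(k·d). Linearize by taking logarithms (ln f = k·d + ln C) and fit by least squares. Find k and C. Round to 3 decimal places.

k = -0.433, C = 1.518

Let Y = ln f. Fitting Y = k·d + ln C by least squares:
Sums: Σd = 26.0000, Σ(d)² = 136.0000, Σln f = -8.7584, Σd·ln f = -48.0601.
Normal system: [[136.0000, 26.0000]; [26.0000, 6]]·[k, ln C]ᵀ = [-48.0601, -8.7584]ᵀ.
Solving (det = 140.0000): k = -0.43315, ln C = 0.41726, so C = exp(0.41726) = 1.51780.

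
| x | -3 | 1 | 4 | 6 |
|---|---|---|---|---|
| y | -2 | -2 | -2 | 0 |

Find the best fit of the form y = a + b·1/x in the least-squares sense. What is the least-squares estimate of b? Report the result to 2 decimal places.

b = -0.23

AᵀA·[a, b]ᵀ = Aᵀy reads: 4·a + (13/12)·b = -6;  (13/12)·a + (173/144)·b = -11/6.
(Σ1 = 4, Σ1/x = 13/12, Σ1/x·1/x = 173/144, Σy = -6, Σ1/x·y = -11/6.)
Determinant 4·(173/144) − (13/12)² = 523/144.
a = ((-6)·(173/144) − (13/12)·(-11/6))/(523/144) = -752/523; b = (4·(-11/6) − (13/12)·(-6))/(523/144) = -120/523.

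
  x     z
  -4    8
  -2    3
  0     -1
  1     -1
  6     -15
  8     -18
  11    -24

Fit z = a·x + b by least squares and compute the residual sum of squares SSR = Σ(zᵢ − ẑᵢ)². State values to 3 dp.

SSR = 5.942

From the data, Σx·x = 242, Σx = 20, Σ1 = 7.
Moment sums: Σx·z = -537, Σz = -48.
So MᵀM·[a, b]ᵀ = Mᵀz: [[242, 20]; [20, 7]]·[a, b]ᵀ = [-537, -48]ᵀ.
Eliminating b: 7·(row 1) − 20·(row 2) gives 1294·a = 7·(-537) − 20·(-48) = -2799, so a = -2799/1294.
Then b = ((-48) − 20·(-2799/1294))/7 = -438/647.
Residuals: 16/647, -420/647, -209/647, 2381/1294, -870/647, -12/647, 609/1294; SSR = 7689/1294.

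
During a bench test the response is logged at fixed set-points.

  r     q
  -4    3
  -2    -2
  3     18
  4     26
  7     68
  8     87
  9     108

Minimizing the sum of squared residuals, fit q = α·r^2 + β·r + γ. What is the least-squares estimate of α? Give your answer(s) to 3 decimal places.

α = 1.010

The normal equations are: 13667·α + 1603·β + 239·γ = 18266;  1603·α + 239·β + 25·γ = 2294;  239·α + 25·β + 7·γ = 308.
Solving the 3×3 system (Gaussian elimination) gives α = 66367/65703, β = 191779/65703, γ = -19984/21901.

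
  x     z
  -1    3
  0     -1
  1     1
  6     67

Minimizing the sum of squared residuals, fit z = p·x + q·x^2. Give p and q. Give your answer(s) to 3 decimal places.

p = -0.996, q = 2.027

With design matrix M, MᵀM = [[38, 216]; [216, 1298]] and Mᵀz = [400, 2416]ᵀ.
det = 38·1298 − 216² = 2668.
p = (400·1298 − 216·2416)/2668 = -664/667; q = (38·2416 − 216·400)/2668 = 1352/667.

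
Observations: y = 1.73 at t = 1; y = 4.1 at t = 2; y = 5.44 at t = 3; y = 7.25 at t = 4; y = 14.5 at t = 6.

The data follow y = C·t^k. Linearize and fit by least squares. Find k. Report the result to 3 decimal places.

With ln yᵢ as the transformed response and ln tᵢ as the regressor:
AᵀA = [[6.8196, 4.9698]; [4.9698, 5]], rhs = [10.3765, 8.3080]ᵀ  (here Σln t = 4.9698, Σ(ln t)² = 6.8196, Σln y = 8.3080, Σln t·ln y = 10.3765).
Δ = 6.8196·5 − (4.9698)² = 9.3990; k = (10.3765·5 − 4.9698·8.3080)/9.3990 = 1.12705, ln C = (6.8196·8.3080 − 4.9698·10.3765)/9.3990 = 0.54136.

k = 1.127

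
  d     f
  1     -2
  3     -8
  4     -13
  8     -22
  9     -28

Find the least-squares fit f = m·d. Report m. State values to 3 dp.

AᵀA·[m]ᵀ = Aᵀf reads: 171·m = -506.
Hence m = -506 / 171 ≈ -2.95906.

m = -2.959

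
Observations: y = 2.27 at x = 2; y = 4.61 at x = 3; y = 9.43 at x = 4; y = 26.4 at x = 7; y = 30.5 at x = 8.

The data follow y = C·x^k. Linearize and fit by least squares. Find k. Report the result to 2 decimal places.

Linearized form: ln y = k·ln x + ln C. From the 5 transformed points,
AᵀA = [[11.7199, 7.2034]; [7.2034, 5]], rhs = [18.8345, 11.2830]ᵀ  (here Σln x = 7.2034, Σ(ln x)² = 11.7199, Σln y = 11.2830, Σln x·ln y = 18.8345).
Solving (det = 6.7102): k = 1.92191, ln C = -0.51226.

k = 1.92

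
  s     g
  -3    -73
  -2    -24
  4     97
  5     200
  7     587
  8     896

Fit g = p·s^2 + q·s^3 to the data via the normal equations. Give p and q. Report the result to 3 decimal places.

The normal system AᵀA·[p, q]ᵀ = Aᵀg is [[7475, 53449]; [53449, 400307]]·[p, q]ᵀ = [91906, 693464]ᵀ.
Δ = 7475·400307 − 53449² = 135499224.
p = (91906·400307 − 53449·693464)/135499224 = -6531957/3226172; q = (7475·693464 − 53449·91906)/135499224 = 6460943/3226172.

p = -2.025, q = 2.003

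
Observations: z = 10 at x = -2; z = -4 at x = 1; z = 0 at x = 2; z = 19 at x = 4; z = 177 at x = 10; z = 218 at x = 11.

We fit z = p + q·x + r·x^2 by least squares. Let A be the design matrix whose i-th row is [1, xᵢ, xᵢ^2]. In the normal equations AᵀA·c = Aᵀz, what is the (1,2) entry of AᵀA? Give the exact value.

26

Row 1 ↔ basis 1, column 2 ↔ basis x, so (AᵀA)_{1,2} = Σᵢ x = (1)·(-2) + (1)·(1) + (1)·(2) + (1)·(4) + (1)·(10) + (1)·(11) = 26.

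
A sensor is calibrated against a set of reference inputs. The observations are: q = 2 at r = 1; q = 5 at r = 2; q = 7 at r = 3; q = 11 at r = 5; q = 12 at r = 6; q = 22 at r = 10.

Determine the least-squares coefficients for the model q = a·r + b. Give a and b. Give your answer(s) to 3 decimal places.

Entries of AᵀA: Σr·r = 175, Σr = 27, Σ1 = 6.
Right-hand side: Σr·q = 380, Σq = 59.
So AᵀA·[a, b]ᵀ = Aᵀq: [[175, 27]; [27, 6]]·[a, b]ᵀ = [380, 59]ᵀ.
Δ = 175·6 − 27² = 321.
a = (380·6 − 27·59)/321 = 229/107; b = (175·59 − 27·380)/321 = 65/321.

a = 2.140, b = 0.202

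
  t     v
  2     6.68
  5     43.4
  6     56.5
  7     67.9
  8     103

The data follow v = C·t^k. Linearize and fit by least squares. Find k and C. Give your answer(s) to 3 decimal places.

k = 1.927, C = 1.789

With ln vᵢ as the transformed response and ln tᵢ as the regressor:
AᵀA = [[14.3918, 8.1197]; [8.1197, 5]], rhs = [32.4586, 18.5566]ᵀ  (here Σln t = 8.1197, Σ(ln t)² = 14.3918, Σln v = 18.5566, Σln t·ln v = 32.4586).
Slope k = (n·Σln t·ln v − Σln t·Σln v)/(n·Σ(ln t)² − (Σln t)²) = (5·32.4586 − 8.1197·18.5566)/6.0295 = 1.92710; ln C = (Σln v − k·Σln t)/n = 0.58182, so C = exp(0.58182) = 1.78930.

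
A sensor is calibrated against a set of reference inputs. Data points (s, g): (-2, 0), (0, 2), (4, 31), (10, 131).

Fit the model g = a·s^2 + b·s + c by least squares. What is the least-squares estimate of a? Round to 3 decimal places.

Normal-equation sums: Σs^2·s^2 = 10272, Σs^2·s = 1056, Σs^2 = 120, Σs·s = 120, Σs = 12, Σ1 = 4.
Moment sums: Σs^2·g = 13596, Σs·g = 1434, Σg = 164.
So AᵀA·[a, b, c]ᵀ = Aᵀg: [[10272, 1056, 120]; [1056, 120, 12]; [120, 12, 4]]·[a, b, c]ᵀ = [13596, 1434, 164]ᵀ.
Row-reducing yields a = 127/132, b = 107/33, c = 53/22.

a = 0.962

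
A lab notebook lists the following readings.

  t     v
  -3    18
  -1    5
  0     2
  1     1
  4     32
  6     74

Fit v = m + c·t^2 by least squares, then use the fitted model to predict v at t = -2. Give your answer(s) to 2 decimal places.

v̂ = 8.93

AᵀA·[m, c]ᵀ = Aᵀv reads: 6·m + 63·c = 132;  63·m + 1635·c = 3344.
det = 6·1635 − 63² = 5841.
m = (132·1635 − 63·3344)/5841 = 52/59; c = (6·3344 − 63·132)/5841 = 356/177.
At t = -2: v̂ = (52/59)·(1) + (356/177)·(4) = 1580/177.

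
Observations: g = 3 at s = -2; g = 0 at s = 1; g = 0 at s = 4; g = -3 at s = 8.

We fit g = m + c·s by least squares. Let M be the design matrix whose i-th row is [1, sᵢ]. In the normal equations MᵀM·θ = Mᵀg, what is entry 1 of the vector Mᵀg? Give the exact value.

0

Entry 1 ↔ basis 1, so (Mᵀg)_{1} = Σᵢ gᵢ = (1)·(3) + (1)·(0) + (1)·(0) + (1)·(-3) = 0.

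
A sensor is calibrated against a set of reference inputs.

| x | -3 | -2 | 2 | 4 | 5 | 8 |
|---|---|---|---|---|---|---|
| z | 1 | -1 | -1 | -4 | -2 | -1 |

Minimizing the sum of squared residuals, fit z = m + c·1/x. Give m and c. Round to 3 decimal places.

m = -1.247, c = -2.135

The normal system AᵀA·[m, c]ᵀ = Aᵀz is [[6, 29/120]; [29/120, 10501/14400]]·[m, c]ᵀ = [-8, -223/120]ᵀ.
Eliminating c: (10501/14400)·(row 1) − (29/120)·(row 2) gives (12433/2880)·m = (10501/14400)·(-8) − (29/120)·(-223/120) = -25847/4800, so m = -77541/62165.
Then c = ((-223/120) − (29/120)·(-77541/62165))/(10501/14400) = -26544/12433.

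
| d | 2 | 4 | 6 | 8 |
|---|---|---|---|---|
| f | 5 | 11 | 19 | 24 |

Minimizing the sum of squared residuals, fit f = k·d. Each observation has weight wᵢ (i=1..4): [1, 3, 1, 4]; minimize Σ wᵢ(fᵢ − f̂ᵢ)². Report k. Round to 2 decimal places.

Sums needed: Σwᵢ·d·d = 344.
Moment sums: Σwᵢ·d·f = 1024.
Normal equations: [[344]]·[k]ᵀ = [1024]ᵀ.
k = 1024/344 = 2.97674.

k = 2.98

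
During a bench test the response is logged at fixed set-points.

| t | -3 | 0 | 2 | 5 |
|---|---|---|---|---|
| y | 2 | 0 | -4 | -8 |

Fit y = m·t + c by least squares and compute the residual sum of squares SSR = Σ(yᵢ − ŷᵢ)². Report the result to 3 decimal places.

Sums needed: Σt·t = 38, Σt = 4, Σ1 = 4.
Moment sums: Σt·y = -54, Σy = -10.
MᵀM·[m, c]ᵀ = Mᵀy becomes [[38, 4]; [4, 4]]·[m, c]ᵀ = [-54, -10]ᵀ.
Determinant 38·4 − 4² = 136.
m = ((-54)·4 − 4·(-10))/136 = -22/17; c = (38·(-10) − 4·(-54))/136 = -41/34.
Residuals: -23/34, 41/34, -7/34, -11/34; SSR = 35/17.

SSR = 2.059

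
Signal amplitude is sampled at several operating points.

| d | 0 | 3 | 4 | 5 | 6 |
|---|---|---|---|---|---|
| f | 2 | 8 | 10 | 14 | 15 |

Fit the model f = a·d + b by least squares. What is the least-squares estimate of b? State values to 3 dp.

b = 1.717

Forming XᵀX = [[86, 18]; [18, 5]] and Xᵀf = [224, 49]ᵀ gives XᵀX·[a, b]ᵀ = Xᵀf.
det = 86·5 − 18² = 106.
a = (224·5 − 18·49)/106 = 119/53; b = (86·49 − 18·224)/106 = 91/53.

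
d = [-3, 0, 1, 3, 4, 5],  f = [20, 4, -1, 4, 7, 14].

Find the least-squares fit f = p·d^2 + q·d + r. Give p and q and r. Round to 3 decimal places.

p = 1.017, q = -2.827, r = 2.544

Setting ∂/∂p … = 0 gives: 1044·p + 190·q + 60·r = 677;  190·p + 60·q + 10·r = 49;  60·p + 10·q + 6·r = 48.
(Σd^2·d^2 = 1044, Σd^2·d = 190, Σd^2 = 60, Σd·d = 60, Σd = 10, Σ1 = 6, Σd^2·f = 677, Σd·f = 49, Σf = 48.)
Row-reducing yields p = 1699/1671, q = -15747/5570, r = 8503/3342.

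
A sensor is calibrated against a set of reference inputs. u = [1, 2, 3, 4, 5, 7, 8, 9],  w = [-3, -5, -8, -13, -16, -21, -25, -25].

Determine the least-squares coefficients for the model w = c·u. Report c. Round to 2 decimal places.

Normal-equation sums: Σu·u = 249.
And Σu·w = -741.
c = (-741)/249 = -2.9759.

c = -2.98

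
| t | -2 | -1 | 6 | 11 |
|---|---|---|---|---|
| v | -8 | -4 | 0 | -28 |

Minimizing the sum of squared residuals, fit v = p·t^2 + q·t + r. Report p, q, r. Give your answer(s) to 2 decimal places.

p = -0.51, q = 3.05, r = -0.13

Forming AᵀA = [[15954, 1538, 162]; [1538, 162, 14]; [162, 14, 4]] and Aᵀv = [-3424, -288, -40]ᵀ gives AᵀA·[p, q, r]ᵀ = Aᵀv.
Inverting the 3×3 Gram matrix, [p, q, r]ᵀ = [-7518/14821, 45190/14821, -1896/14821]ᵀ.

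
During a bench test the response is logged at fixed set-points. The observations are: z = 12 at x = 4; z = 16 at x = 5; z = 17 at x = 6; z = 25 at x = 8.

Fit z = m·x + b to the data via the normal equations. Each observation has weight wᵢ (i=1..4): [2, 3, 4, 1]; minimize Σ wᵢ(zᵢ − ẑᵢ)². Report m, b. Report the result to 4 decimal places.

The normal equations are: 315·m + 55·b = 944;  55·m + 10·b = 165.
Determinant 315·10 − 55² = 125.
m = (944·10 − 55·165)/125 = 73/25; b = (315·165 − 55·944)/125 = 11/25.

m = 2.9200, b = 0.4400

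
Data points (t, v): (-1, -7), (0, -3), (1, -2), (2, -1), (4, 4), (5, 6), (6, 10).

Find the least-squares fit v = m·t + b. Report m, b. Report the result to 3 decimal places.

Compute the Gram sums: Σt·t = 83, Σt = 17, Σ1 = 7.
Right-hand side: Σt·v = 109, Σv = 7.
Δ = 83·7 − 17² = 292.
m = (109·7 − 17·7)/292 = 161/73; b = (83·7 − 17·109)/292 = -318/73.

m = 2.205, b = -4.356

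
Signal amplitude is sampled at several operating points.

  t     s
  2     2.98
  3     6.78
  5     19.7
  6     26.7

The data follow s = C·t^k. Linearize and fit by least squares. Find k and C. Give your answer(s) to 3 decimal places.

Let Y = ln s. Fitting Y = k·ln t + ln C by least squares:
Σln t = 5.1930, Σ(ln t)² = 7.4881, Σln s = 9.2712, Σln t·ln s = 13.5420.
Equations: 7.4881·k + 5.1930·ln C = 13.5420;  5.1930·k + 4·ln C = 9.2712.
Solving (det = 2.9856): k = 2.01746, ln C = -0.30134, so C = exp(-0.30134) = 0.73982.

k = 2.017, C = 0.740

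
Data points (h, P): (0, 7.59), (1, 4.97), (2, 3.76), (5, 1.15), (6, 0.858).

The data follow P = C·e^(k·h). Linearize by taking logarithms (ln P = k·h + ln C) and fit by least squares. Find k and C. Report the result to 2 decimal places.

k = -0.37, C = 7.48

Let Y = ln P. Fitting Y = k·h + ln C by least squares:
Sums: Σh = 14.0000, Σ(h)² = 66.0000, Σln P = 4.9413, Σh·ln P = 4.0322.
Normal system: [[66.0000, 14.0000]; [14.0000, 5]]·[k, ln C]ᵀ = [4.0322, 4.9413]ᵀ.
Solving (det = 134.0000): k = -0.36580, ln C = 2.01249, so C = exp(2.01249) = 7.48196.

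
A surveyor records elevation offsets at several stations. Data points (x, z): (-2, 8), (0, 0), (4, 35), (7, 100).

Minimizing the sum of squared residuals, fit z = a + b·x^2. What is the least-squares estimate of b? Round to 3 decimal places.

AᵀA·[a, b]ᵀ = Aᵀz reads: 4·a + 69·b = 143;  69·a + 2673·b = 5492.
Δ = 4·2673 − 69² = 5931.
a = (143·2673 − 69·5492)/5931 = 1097/1977; b = (4·5492 − 69·143)/5931 = 12101/5931.

b = 2.040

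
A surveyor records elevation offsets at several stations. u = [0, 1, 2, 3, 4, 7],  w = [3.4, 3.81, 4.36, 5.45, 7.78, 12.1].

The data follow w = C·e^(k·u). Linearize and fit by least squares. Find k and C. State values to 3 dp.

k = 0.192, C = 3.217

Let Y = ln w. Fitting Y = k·u + ln C by least squares:
XᵀX = [[79.0000, 17.0000]; [17.0000, 6]], rhs = [35.0281, 10.2743]ᵀ  (here Σu = 17.0000, Σ(u)² = 79.0000, Σln w = 10.2743, Σu·ln w = 35.0281).
Solving (det = 185.0000): k = 0.19193, ln C = 1.16859, so C = exp(1.16859) = 3.21744.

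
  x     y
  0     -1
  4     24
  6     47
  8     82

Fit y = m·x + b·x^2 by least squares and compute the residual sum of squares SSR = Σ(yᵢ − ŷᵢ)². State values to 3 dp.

SSR = 2.798

From the data, Σx·x = 116, Σx·x^2 = 792, Σx^2·x^2 = 5648.
And Σx·y = 1034, Σx^2·y = 7324.
Determinant 116·5648 − 792² = 27904.
m = (1034·5648 − 792·7324)/27904 = 154/109; b = (116·7324 − 792·1034)/27904 = 479/436.
Residuals: -1, 84/109, -112/109, 42/109; SSR = 305/109.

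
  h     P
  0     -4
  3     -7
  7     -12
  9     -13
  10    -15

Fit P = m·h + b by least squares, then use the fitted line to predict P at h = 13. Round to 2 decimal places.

P̂ = -17.95

From the data, Σh·h = 239, Σh = 29, Σ1 = 5.
And Σh·P = -372, ΣP = -51.
Eliminating b: 5·(row 1) − 29·(row 2) gives 354·m = 5·(-372) − 29·(-51) = -381, so m = -127/118.
Then b = ((-51) − 29·(-127/118))/5 = -467/118.
At h = 13: P̂ = (-127/118)·(13) + (-467/118)·(1) = -1059/59.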